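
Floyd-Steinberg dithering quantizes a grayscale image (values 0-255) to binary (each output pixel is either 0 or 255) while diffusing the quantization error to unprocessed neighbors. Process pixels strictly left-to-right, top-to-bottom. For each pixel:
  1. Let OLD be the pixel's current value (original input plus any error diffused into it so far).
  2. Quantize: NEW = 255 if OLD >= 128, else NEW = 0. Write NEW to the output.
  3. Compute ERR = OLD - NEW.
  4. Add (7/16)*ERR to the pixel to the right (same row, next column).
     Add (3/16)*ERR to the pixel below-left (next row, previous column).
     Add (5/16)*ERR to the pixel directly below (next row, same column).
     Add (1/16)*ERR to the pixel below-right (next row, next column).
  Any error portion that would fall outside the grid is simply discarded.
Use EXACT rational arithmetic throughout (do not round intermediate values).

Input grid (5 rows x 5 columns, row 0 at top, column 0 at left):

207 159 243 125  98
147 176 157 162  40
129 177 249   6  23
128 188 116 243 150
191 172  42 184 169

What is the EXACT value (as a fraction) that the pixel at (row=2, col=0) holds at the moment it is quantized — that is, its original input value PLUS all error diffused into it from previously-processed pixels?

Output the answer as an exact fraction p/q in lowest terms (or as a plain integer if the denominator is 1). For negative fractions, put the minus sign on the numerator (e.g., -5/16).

(0,0): OLD=207 → NEW=255, ERR=-48
(0,1): OLD=138 → NEW=255, ERR=-117
(0,2): OLD=3069/16 → NEW=255, ERR=-1011/16
(0,3): OLD=24923/256 → NEW=0, ERR=24923/256
(0,4): OLD=575869/4096 → NEW=255, ERR=-468611/4096
(1,0): OLD=1761/16 → NEW=0, ERR=1761/16
(1,1): OLD=22111/128 → NEW=255, ERR=-10529/128
(1,2): OLD=459603/4096 → NEW=0, ERR=459603/4096
(1,3): OLD=3540811/16384 → NEW=255, ERR=-637109/16384
(1,4): OLD=-1751151/262144 → NEW=0, ERR=-1751151/262144
(2,0): OLD=303045/2048 → NEW=255, ERR=-219195/2048
Target (2,0): original=129, with diffused error = 303045/2048

Answer: 303045/2048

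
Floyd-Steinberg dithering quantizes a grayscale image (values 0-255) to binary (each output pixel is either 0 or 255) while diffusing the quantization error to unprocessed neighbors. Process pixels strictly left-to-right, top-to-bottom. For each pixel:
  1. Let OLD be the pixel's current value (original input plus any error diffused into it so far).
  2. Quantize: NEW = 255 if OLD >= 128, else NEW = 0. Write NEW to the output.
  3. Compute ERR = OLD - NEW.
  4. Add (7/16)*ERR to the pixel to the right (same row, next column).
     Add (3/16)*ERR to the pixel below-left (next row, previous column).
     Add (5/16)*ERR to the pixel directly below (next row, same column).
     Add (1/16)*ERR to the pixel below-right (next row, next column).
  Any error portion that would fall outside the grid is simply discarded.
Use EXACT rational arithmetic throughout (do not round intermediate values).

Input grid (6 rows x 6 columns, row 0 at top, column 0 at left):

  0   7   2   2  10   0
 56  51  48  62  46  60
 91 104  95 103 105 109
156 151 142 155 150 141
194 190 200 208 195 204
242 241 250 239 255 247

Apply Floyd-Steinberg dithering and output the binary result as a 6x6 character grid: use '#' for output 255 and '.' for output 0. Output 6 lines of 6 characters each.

Answer: ......
......
.#.##.
##.#.#
#.####
######

Derivation:
(0,0): OLD=0 → NEW=0, ERR=0
(0,1): OLD=7 → NEW=0, ERR=7
(0,2): OLD=81/16 → NEW=0, ERR=81/16
(0,3): OLD=1079/256 → NEW=0, ERR=1079/256
(0,4): OLD=48513/4096 → NEW=0, ERR=48513/4096
(0,5): OLD=339591/65536 → NEW=0, ERR=339591/65536
(1,0): OLD=917/16 → NEW=0, ERR=917/16
(1,1): OLD=10139/128 → NEW=0, ERR=10139/128
(1,2): OLD=350063/4096 → NEW=0, ERR=350063/4096
(1,3): OLD=1691567/16384 → NEW=0, ERR=1691567/16384
(1,4): OLD=100774409/1048576 → NEW=0, ERR=100774409/1048576
(1,5): OLD=1751640431/16777216 → NEW=0, ERR=1751640431/16777216
(2,0): OLD=253465/2048 → NEW=0, ERR=253465/2048
(2,1): OLD=13271435/65536 → NEW=255, ERR=-3440245/65536
(2,2): OLD=129028017/1048576 → NEW=0, ERR=129028017/1048576
(2,3): OLD=1782245081/8388608 → NEW=255, ERR=-356849959/8388608
(2,4): OLD=38238862075/268435456 → NEW=255, ERR=-30212179205/268435456
(2,5): OLD=422595664013/4294967296 → NEW=0, ERR=422595664013/4294967296
(3,0): OLD=193811521/1048576 → NEW=255, ERR=-73575359/1048576
(3,1): OLD=1129985317/8388608 → NEW=255, ERR=-1009109723/8388608
(3,2): OLD=7822684379/67108864 → NEW=0, ERR=7822684379/67108864
(3,3): OLD=770053734789/4294967296 → NEW=255, ERR=-325162925691/4294967296
(3,4): OLD=3349943253597/34359738368 → NEW=0, ERR=3349943253597/34359738368
(3,5): OLD=114001840155667/549755813888 → NEW=255, ERR=-26185892385773/549755813888
(4,0): OLD=20067895703/134217728 → NEW=255, ERR=-14157624937/134217728
(4,1): OLD=265708201043/2147483648 → NEW=0, ERR=265708201043/2147483648
(4,2): OLD=18474916207833/68719476736 → NEW=255, ERR=951449640153/68719476736
(4,3): OLD=237455620328877/1099511627776 → NEW=255, ERR=-42919844754003/1099511627776
(4,4): OLD=3425671222667085/17592186044416 → NEW=255, ERR=-1060336218658995/17592186044416
(4,5): OLD=47523969882478843/281474976710656 → NEW=255, ERR=-24252149178738437/281474976710656
(5,0): OLD=7979571293225/34359738368 → NEW=255, ERR=-782161990615/34359738368
(5,1): OLD=292150991545001/1099511627776 → NEW=255, ERR=11775526462121/1099511627776
(5,2): OLD=2281937116111547/8796093022208 → NEW=255, ERR=38933395448507/8796093022208
(5,3): OLD=61446561841707825/281474976710656 → NEW=255, ERR=-10329557219509455/281474976710656
(5,4): OLD=113442522394618827/562949953421312 → NEW=255, ERR=-30109715727815733/562949953421312
(5,5): OLD=1737557955041842683/9007199254740992 → NEW=255, ERR=-559277854917110277/9007199254740992
Row 0: ......
Row 1: ......
Row 2: .#.##.
Row 3: ##.#.#
Row 4: #.####
Row 5: ######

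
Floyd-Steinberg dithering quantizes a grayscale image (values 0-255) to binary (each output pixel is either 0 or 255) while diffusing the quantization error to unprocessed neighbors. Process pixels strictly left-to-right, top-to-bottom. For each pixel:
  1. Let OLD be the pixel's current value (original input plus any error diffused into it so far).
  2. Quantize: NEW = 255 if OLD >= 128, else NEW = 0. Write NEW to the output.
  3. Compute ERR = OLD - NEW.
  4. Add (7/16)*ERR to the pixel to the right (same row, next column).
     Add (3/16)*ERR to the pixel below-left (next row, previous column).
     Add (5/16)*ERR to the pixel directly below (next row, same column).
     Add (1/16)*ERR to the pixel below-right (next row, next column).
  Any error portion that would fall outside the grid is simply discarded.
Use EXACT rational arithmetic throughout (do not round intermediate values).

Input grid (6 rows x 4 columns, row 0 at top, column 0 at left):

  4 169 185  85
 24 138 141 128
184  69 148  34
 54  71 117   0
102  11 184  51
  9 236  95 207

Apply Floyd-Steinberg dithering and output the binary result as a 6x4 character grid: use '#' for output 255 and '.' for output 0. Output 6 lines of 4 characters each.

(0,0): OLD=4 → NEW=0, ERR=4
(0,1): OLD=683/4 → NEW=255, ERR=-337/4
(0,2): OLD=9481/64 → NEW=255, ERR=-6839/64
(0,3): OLD=39167/1024 → NEW=0, ERR=39167/1024
(1,0): OLD=605/64 → NEW=0, ERR=605/64
(1,1): OLD=49163/512 → NEW=0, ERR=49163/512
(1,2): OLD=2482535/16384 → NEW=255, ERR=-1695385/16384
(1,3): OLD=23069313/262144 → NEW=0, ERR=23069313/262144
(2,0): OLD=1679017/8192 → NEW=255, ERR=-409943/8192
(2,1): OLD=15283539/262144 → NEW=0, ERR=15283539/262144
(2,2): OLD=85811295/524288 → NEW=255, ERR=-47882145/524288
(2,3): OLD=126478467/8388608 → NEW=0, ERR=126478467/8388608
(3,0): OLD=206752153/4194304 → NEW=0, ERR=206752153/4194304
(3,1): OLD=6075615239/67108864 → NEW=0, ERR=6075615239/67108864
(3,2): OLD=144460596473/1073741824 → NEW=255, ERR=-129343568647/1073741824
(3,3): OLD=-922521394609/17179869184 → NEW=0, ERR=-922521394609/17179869184
(4,0): OLD=144288684005/1073741824 → NEW=255, ERR=-129515481115/1073741824
(4,1): OLD=-283341371217/8589934592 → NEW=0, ERR=-283341371217/8589934592
(4,2): OLD=35051063506255/274877906944 → NEW=0, ERR=35051063506255/274877906944
(4,3): OLD=362744151467737/4398046511104 → NEW=0, ERR=362744151467737/4398046511104
(5,0): OLD=-4793692777003/137438953472 → NEW=0, ERR=-4793692777003/137438953472
(5,1): OLD=997489885701107/4398046511104 → NEW=255, ERR=-124011974630413/4398046511104
(5,2): OLD=298881050853303/2199023255552 → NEW=255, ERR=-261869879312457/2199023255552
(5,3): OLD=13274689507840815/70368744177664 → NEW=255, ERR=-4669340257463505/70368744177664
Row 0: .##.
Row 1: ..#.
Row 2: #.#.
Row 3: ..#.
Row 4: #...
Row 5: .###

Answer: .##.
..#.
#.#.
..#.
#...
.###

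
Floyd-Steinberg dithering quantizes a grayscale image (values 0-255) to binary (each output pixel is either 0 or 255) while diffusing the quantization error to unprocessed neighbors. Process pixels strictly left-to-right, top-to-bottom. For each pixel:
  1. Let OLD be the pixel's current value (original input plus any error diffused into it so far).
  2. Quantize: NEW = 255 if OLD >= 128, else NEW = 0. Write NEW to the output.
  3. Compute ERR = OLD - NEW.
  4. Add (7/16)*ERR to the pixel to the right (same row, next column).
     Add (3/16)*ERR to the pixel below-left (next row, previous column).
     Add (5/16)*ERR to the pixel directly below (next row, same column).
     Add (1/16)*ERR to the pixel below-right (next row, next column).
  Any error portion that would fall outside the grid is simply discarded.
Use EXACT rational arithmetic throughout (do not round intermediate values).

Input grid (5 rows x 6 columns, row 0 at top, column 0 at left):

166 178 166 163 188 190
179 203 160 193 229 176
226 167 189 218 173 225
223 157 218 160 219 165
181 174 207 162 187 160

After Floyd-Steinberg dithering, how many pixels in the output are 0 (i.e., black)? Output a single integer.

(0,0): OLD=166 → NEW=255, ERR=-89
(0,1): OLD=2225/16 → NEW=255, ERR=-1855/16
(0,2): OLD=29511/256 → NEW=0, ERR=29511/256
(0,3): OLD=874225/4096 → NEW=255, ERR=-170255/4096
(0,4): OLD=11128983/65536 → NEW=255, ERR=-5582697/65536
(0,5): OLD=160150561/1048576 → NEW=255, ERR=-107236319/1048576
(1,0): OLD=33139/256 → NEW=255, ERR=-32141/256
(1,1): OLD=261925/2048 → NEW=0, ERR=261925/2048
(1,2): OLD=15527945/65536 → NEW=255, ERR=-1183735/65536
(1,3): OLD=42818837/262144 → NEW=255, ERR=-24027883/262144
(1,4): OLD=2357291743/16777216 → NEW=255, ERR=-1920898337/16777216
(1,5): OLD=23790275945/268435456 → NEW=0, ERR=23790275945/268435456
(2,0): OLD=6905703/32768 → NEW=255, ERR=-1450137/32768
(2,1): OLD=184938973/1048576 → NEW=255, ERR=-82447907/1048576
(2,2): OLD=2344830679/16777216 → NEW=255, ERR=-1933359401/16777216
(2,3): OLD=15615379935/134217728 → NEW=0, ERR=15615379935/134217728
(2,4): OLD=854739069981/4294967296 → NEW=255, ERR=-240477590499/4294967296
(2,5): OLD=15190011233435/68719476736 → NEW=255, ERR=-2333455334245/68719476736
(3,0): OLD=3261953527/16777216 → NEW=255, ERR=-1016236553/16777216
(3,1): OLD=10946164907/134217728 → NEW=0, ERR=10946164907/134217728
(3,2): OLD=251866510641/1073741824 → NEW=255, ERR=-21937654479/1073741824
(3,3): OLD=11662949963795/68719476736 → NEW=255, ERR=-5860516603885/68719476736
(3,4): OLD=90762965769907/549755813888 → NEW=255, ERR=-49424766771533/549755813888
(3,5): OLD=981262636309917/8796093022208 → NEW=0, ERR=981262636309917/8796093022208
(4,0): OLD=380883572889/2147483648 → NEW=255, ERR=-166724757351/2147483648
(4,1): OLD=5425510161477/34359738368 → NEW=255, ERR=-3336223122363/34359738368
(4,2): OLD=161894620423999/1099511627776 → NEW=255, ERR=-118480844658881/1099511627776
(4,3): OLD=1232714139456731/17592186044416 → NEW=0, ERR=1232714139456731/17592186044416
(4,4): OLD=57744140504909451/281474976710656 → NEW=255, ERR=-14031978556307829/281474976710656
(4,5): OLD=754048631707686381/4503599627370496 → NEW=255, ERR=-394369273271790099/4503599627370496
Output grid:
  Row 0: ##.###  (1 black, running=1)
  Row 1: #.###.  (2 black, running=3)
  Row 2: ###.##  (1 black, running=4)
  Row 3: #.###.  (2 black, running=6)
  Row 4: ###.##  (1 black, running=7)

Answer: 7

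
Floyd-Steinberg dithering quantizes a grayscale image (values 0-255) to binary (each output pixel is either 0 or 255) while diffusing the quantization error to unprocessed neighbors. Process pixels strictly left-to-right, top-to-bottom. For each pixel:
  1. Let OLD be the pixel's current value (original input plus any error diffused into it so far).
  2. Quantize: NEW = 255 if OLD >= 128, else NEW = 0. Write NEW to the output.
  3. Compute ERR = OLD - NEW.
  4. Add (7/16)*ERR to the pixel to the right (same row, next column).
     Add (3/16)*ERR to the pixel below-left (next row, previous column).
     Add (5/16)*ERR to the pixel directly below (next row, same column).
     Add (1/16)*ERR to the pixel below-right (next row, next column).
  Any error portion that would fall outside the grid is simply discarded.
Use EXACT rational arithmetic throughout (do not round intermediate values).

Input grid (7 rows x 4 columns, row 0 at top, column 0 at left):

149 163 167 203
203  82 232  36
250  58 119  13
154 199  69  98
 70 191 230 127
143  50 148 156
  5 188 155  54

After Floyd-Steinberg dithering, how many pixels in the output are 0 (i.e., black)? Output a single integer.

Answer: 13

Derivation:
(0,0): OLD=149 → NEW=255, ERR=-106
(0,1): OLD=933/8 → NEW=0, ERR=933/8
(0,2): OLD=27907/128 → NEW=255, ERR=-4733/128
(0,3): OLD=382613/2048 → NEW=255, ERR=-139627/2048
(1,0): OLD=24543/128 → NEW=255, ERR=-8097/128
(1,1): OLD=79065/1024 → NEW=0, ERR=79065/1024
(1,2): OLD=8150413/32768 → NEW=255, ERR=-205427/32768
(1,3): OLD=5054571/524288 → NEW=0, ERR=5054571/524288
(2,0): OLD=4009315/16384 → NEW=255, ERR=-168605/16384
(2,1): OLD=38009521/524288 → NEW=0, ERR=38009521/524288
(2,2): OLD=162940229/1048576 → NEW=255, ERR=-104446651/1048576
(2,3): OLD=-469050703/16777216 → NEW=0, ERR=-469050703/16777216
(3,0): OLD=1378897395/8388608 → NEW=255, ERR=-760197645/8388608
(3,1): OLD=21835660653/134217728 → NEW=255, ERR=-12389859987/134217728
(3,2): OLD=-6925284333/2147483648 → NEW=0, ERR=-6925284333/2147483648
(3,3): OLD=2804678178565/34359738368 → NEW=0, ERR=2804678178565/34359738368
(4,0): OLD=52338463799/2147483648 → NEW=0, ERR=52338463799/2147483648
(4,1): OLD=2861252012901/17179869184 → NEW=255, ERR=-1519614629019/17179869184
(4,2): OLD=109857440020357/549755813888 → NEW=255, ERR=-30330292521083/549755813888
(4,3): OLD=1127393147668787/8796093022208 → NEW=255, ERR=-1115610572994253/8796093022208
(5,0): OLD=36842235357895/274877906944 → NEW=255, ERR=-33251630912825/274877906944
(5,1): OLD=-346448753142895/8796093022208 → NEW=0, ERR=-346448753142895/8796093022208
(5,2): OLD=370397162308161/4398046511104 → NEW=0, ERR=370397162308161/4398046511104
(5,3): OLD=21077270910436829/140737488355328 → NEW=255, ERR=-14810788620171811/140737488355328
(6,0): OLD=-5655919763704045/140737488355328 → NEW=0, ERR=-5655919763704045/140737488355328
(6,1): OLD=374564318929683765/2251799813685248 → NEW=255, ERR=-199644633560054475/2251799813685248
(6,2): OLD=4335559103955097827/36028797018963968 → NEW=0, ERR=4335559103955097827/36028797018963968
(6,3): OLD=45554278471879089973/576460752303423488 → NEW=0, ERR=45554278471879089973/576460752303423488
Output grid:
  Row 0: #.##  (1 black, running=1)
  Row 1: #.#.  (2 black, running=3)
  Row 2: #.#.  (2 black, running=5)
  Row 3: ##..  (2 black, running=7)
  Row 4: .###  (1 black, running=8)
  Row 5: #..#  (2 black, running=10)
  Row 6: .#..  (3 black, running=13)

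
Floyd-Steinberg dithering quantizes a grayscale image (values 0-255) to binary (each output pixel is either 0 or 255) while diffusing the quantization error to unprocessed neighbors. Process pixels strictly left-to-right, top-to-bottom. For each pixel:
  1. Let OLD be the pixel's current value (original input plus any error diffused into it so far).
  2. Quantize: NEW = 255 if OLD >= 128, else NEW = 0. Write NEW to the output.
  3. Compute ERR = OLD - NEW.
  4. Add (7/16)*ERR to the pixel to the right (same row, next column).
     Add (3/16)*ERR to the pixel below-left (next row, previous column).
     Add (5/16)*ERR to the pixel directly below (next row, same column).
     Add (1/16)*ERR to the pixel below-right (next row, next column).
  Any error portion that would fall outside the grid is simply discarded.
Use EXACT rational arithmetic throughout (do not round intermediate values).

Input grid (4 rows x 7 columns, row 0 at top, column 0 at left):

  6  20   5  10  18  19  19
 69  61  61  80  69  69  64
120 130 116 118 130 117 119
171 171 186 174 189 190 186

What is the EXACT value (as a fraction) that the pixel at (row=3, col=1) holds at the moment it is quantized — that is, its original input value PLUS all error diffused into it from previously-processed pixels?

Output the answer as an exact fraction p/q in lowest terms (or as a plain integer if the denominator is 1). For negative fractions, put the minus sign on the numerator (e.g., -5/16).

(0,0): OLD=6 → NEW=0, ERR=6
(0,1): OLD=181/8 → NEW=0, ERR=181/8
(0,2): OLD=1907/128 → NEW=0, ERR=1907/128
(0,3): OLD=33829/2048 → NEW=0, ERR=33829/2048
(0,4): OLD=826627/32768 → NEW=0, ERR=826627/32768
(0,5): OLD=15747861/524288 → NEW=0, ERR=15747861/524288
(0,6): OLD=269618579/8388608 → NEW=0, ERR=269618579/8388608
(1,0): OLD=9615/128 → NEW=0, ERR=9615/128
(1,1): OLD=106601/1024 → NEW=0, ERR=106601/1024
(1,2): OLD=3791645/32768 → NEW=0, ERR=3791645/32768
(1,3): OLD=18539737/131072 → NEW=255, ERR=-14883623/131072
(1,4): OLD=284106475/8388608 → NEW=0, ERR=284106475/8388608
(1,5): OLD=6765034843/67108864 → NEW=0, ERR=6765034843/67108864
(1,6): OLD=128875190005/1073741824 → NEW=0, ERR=128875190005/1073741824
(2,0): OLD=2670483/16384 → NEW=255, ERR=-1507437/16384
(2,1): OLD=77945857/524288 → NEW=255, ERR=-55747583/524288
(2,2): OLD=762153283/8388608 → NEW=0, ERR=762153283/8388608
(2,3): OLD=9116493035/67108864 → NEW=255, ERR=-7996267285/67108864
(2,4): OLD=53825757339/536870912 → NEW=0, ERR=53825757339/536870912
(2,5): OLD=3727799283529/17179869184 → NEW=255, ERR=-653067358391/17179869184
(2,6): OLD=40180863537807/274877906944 → NEW=255, ERR=-29913002732913/274877906944
(3,0): OLD=1026019299/8388608 → NEW=0, ERR=1026019299/8388608
(3,1): OLD=13594106023/67108864 → NEW=255, ERR=-3518654297/67108864
Target (3,1): original=171, with diffused error = 13594106023/67108864

Answer: 13594106023/67108864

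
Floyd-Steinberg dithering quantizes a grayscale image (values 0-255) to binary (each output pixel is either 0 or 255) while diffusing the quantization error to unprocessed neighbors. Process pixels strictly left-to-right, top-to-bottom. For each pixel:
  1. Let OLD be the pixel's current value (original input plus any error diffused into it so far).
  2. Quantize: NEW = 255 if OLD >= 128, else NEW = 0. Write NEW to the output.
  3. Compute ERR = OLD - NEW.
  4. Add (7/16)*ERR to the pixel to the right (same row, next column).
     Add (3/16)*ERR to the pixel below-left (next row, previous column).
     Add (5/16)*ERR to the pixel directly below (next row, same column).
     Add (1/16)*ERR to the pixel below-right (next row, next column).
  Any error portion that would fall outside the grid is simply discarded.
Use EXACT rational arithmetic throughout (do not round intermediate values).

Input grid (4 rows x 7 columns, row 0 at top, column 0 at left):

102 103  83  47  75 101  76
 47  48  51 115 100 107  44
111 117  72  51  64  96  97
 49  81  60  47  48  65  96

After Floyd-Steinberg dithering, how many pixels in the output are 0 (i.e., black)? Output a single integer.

(0,0): OLD=102 → NEW=0, ERR=102
(0,1): OLD=1181/8 → NEW=255, ERR=-859/8
(0,2): OLD=4611/128 → NEW=0, ERR=4611/128
(0,3): OLD=128533/2048 → NEW=0, ERR=128533/2048
(0,4): OLD=3357331/32768 → NEW=0, ERR=3357331/32768
(0,5): OLD=76454405/524288 → NEW=255, ERR=-57239035/524288
(0,6): OLD=236860963/8388608 → NEW=0, ERR=236860963/8388608
(1,0): OLD=7519/128 → NEW=0, ERR=7519/128
(1,1): OLD=54553/1024 → NEW=0, ERR=54553/1024
(1,2): OLD=2969485/32768 → NEW=0, ERR=2969485/32768
(1,3): OLD=25653641/131072 → NEW=255, ERR=-7769719/131072
(1,4): OLD=751082491/8388608 → NEW=0, ERR=751082491/8388608
(1,5): OLD=8304905579/67108864 → NEW=0, ERR=8304905579/67108864
(1,6): OLD=107526821349/1073741824 → NEW=0, ERR=107526821349/1073741824
(2,0): OLD=2283043/16384 → NEW=255, ERR=-1894877/16384
(2,1): OLD=54375217/524288 → NEW=0, ERR=54375217/524288
(2,2): OLD=1156859603/8388608 → NEW=255, ERR=-982235437/8388608
(2,3): OLD=248290811/67108864 → NEW=0, ERR=248290811/67108864
(2,4): OLD=60718716331/536870912 → NEW=0, ERR=60718716331/536870912
(2,5): OLD=3582440939513/17179869184 → NEW=255, ERR=-798425702407/17179869184
(2,6): OLD=31802378592863/274877906944 → NEW=0, ERR=31802378592863/274877906944
(3,0): OLD=270987123/8388608 → NEW=0, ERR=270987123/8388608
(3,1): OLD=6600839927/67108864 → NEW=0, ERR=6600839927/67108864
(3,2): OLD=39522935829/536870912 → NEW=0, ERR=39522935829/536870912
(3,3): OLD=202403047523/2147483648 → NEW=0, ERR=202403047523/2147483648
(3,4): OLD=31911990147955/274877906944 → NEW=0, ERR=31911990147955/274877906944
(3,5): OLD=285939008302473/2199023255552 → NEW=255, ERR=-274811921863287/2199023255552
(3,6): OLD=2623912921291287/35184372088832 → NEW=0, ERR=2623912921291287/35184372088832
Output grid:
  Row 0: .#...#.  (5 black, running=5)
  Row 1: ...#...  (6 black, running=11)
  Row 2: #.#..#.  (4 black, running=15)
  Row 3: .....#.  (6 black, running=21)

Answer: 21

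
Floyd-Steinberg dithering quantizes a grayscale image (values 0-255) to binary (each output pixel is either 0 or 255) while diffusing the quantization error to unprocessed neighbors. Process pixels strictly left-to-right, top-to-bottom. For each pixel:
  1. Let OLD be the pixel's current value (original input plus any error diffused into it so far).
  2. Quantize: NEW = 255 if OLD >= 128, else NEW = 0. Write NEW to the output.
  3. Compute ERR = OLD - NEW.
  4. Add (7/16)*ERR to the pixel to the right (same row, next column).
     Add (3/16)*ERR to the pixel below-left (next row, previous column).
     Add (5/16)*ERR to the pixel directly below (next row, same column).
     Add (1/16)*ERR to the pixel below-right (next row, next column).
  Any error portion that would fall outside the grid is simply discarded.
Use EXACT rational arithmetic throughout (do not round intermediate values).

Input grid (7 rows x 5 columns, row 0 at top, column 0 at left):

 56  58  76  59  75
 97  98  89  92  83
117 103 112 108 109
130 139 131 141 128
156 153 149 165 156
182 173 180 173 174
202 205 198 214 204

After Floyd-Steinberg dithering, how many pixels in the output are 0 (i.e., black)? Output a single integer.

Answer: 16

Derivation:
(0,0): OLD=56 → NEW=0, ERR=56
(0,1): OLD=165/2 → NEW=0, ERR=165/2
(0,2): OLD=3587/32 → NEW=0, ERR=3587/32
(0,3): OLD=55317/512 → NEW=0, ERR=55317/512
(0,4): OLD=1001619/8192 → NEW=0, ERR=1001619/8192
(1,0): OLD=4159/32 → NEW=255, ERR=-4001/32
(1,1): OLD=23961/256 → NEW=0, ERR=23961/256
(1,2): OLD=1559693/8192 → NEW=255, ERR=-529267/8192
(1,3): OLD=4175561/32768 → NEW=0, ERR=4175561/32768
(1,4): OLD=96317499/524288 → NEW=255, ERR=-37375941/524288
(2,0): OLD=391075/4096 → NEW=0, ERR=391075/4096
(2,1): OLD=20197169/131072 → NEW=255, ERR=-13226191/131072
(2,2): OLD=162331091/2097152 → NEW=0, ERR=162331091/2097152
(2,3): OLD=5512372169/33554432 → NEW=255, ERR=-3044007991/33554432
(2,4): OLD=29526346815/536870912 → NEW=0, ERR=29526346815/536870912
(3,0): OLD=295523187/2097152 → NEW=255, ERR=-239250573/2097152
(3,1): OLD=1309220215/16777216 → NEW=0, ERR=1309220215/16777216
(3,2): OLD=89127730893/536870912 → NEW=255, ERR=-47774351667/536870912
(3,3): OLD=95421934533/1073741824 → NEW=0, ERR=95421934533/1073741824
(3,4): OLD=3064832009721/17179869184 → NEW=255, ERR=-1316034632199/17179869184
(4,0): OLD=36233568861/268435456 → NEW=255, ERR=-32217472419/268435456
(4,1): OLD=868119411421/8589934592 → NEW=0, ERR=868119411421/8589934592
(4,2): OLD=25693738992787/137438953472 → NEW=255, ERR=-9353194142573/137438953472
(4,3): OLD=314621451069661/2199023255552 → NEW=255, ERR=-246129479096099/2199023255552
(4,4): OLD=3119017649501323/35184372088832 → NEW=0, ERR=3119017649501323/35184372088832
(5,0): OLD=22463452179127/137438953472 → NEW=255, ERR=-12583480956233/137438953472
(5,1): OLD=158620640562149/1099511627776 → NEW=255, ERR=-121754824520731/1099511627776
(5,2): OLD=3364214033329165/35184372088832 → NEW=0, ERR=3364214033329165/35184372088832
(5,3): OLD=27053029273877123/140737488355328 → NEW=255, ERR=-8835030256731517/140737488355328
(5,4): OLD=376596022111988657/2251799813685248 → NEW=255, ERR=-197612930377749583/2251799813685248
(6,0): OLD=2685017869160519/17592186044416 → NEW=255, ERR=-1800989572165561/17592186044416
(6,1): OLD=77581385492925993/562949953421312 → NEW=255, ERR=-65970852629508567/562949953421312
(6,2): OLD=1422407773463097171/9007199254740992 → NEW=255, ERR=-874428036495855789/9007199254740992
(6,3): OLD=20382327938607351889/144115188075855872 → NEW=255, ERR=-16367045020735895471/144115188075855872
(6,4): OLD=283539450030669357943/2305843009213693952 → NEW=0, ERR=283539450030669357943/2305843009213693952
Output grid:
  Row 0: .....  (5 black, running=5)
  Row 1: #.#.#  (2 black, running=7)
  Row 2: .#.#.  (3 black, running=10)
  Row 3: #.#.#  (2 black, running=12)
  Row 4: #.##.  (2 black, running=14)
  Row 5: ##.##  (1 black, running=15)
  Row 6: ####.  (1 black, running=16)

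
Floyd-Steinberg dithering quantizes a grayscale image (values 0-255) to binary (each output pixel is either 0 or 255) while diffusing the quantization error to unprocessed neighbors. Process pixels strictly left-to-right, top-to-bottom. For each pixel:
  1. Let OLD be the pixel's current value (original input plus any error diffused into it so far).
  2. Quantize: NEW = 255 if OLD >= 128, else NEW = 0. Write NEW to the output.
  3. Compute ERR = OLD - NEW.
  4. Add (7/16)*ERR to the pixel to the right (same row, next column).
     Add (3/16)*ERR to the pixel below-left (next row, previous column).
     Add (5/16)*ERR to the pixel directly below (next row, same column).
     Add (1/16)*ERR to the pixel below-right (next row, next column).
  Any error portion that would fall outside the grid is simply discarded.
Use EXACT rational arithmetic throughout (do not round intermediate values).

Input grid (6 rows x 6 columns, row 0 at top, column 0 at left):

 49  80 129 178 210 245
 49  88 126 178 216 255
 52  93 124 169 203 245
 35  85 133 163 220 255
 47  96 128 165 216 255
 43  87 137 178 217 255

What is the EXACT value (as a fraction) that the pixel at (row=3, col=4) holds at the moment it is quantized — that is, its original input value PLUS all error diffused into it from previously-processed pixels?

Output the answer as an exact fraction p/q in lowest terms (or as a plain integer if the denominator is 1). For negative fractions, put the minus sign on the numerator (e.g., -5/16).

(0,0): OLD=49 → NEW=0, ERR=49
(0,1): OLD=1623/16 → NEW=0, ERR=1623/16
(0,2): OLD=44385/256 → NEW=255, ERR=-20895/256
(0,3): OLD=582823/4096 → NEW=255, ERR=-461657/4096
(0,4): OLD=10530961/65536 → NEW=255, ERR=-6180719/65536
(0,5): OLD=213636087/1048576 → NEW=255, ERR=-53750793/1048576
(1,0): OLD=21333/256 → NEW=0, ERR=21333/256
(1,1): OLD=294739/2048 → NEW=255, ERR=-227501/2048
(1,2): OLD=2431439/65536 → NEW=0, ERR=2431439/65536
(1,3): OLD=35710691/262144 → NEW=255, ERR=-31136029/262144
(1,4): OLD=1978175753/16777216 → NEW=0, ERR=1978175753/16777216
(1,5): OLD=76415944047/268435456 → NEW=255, ERR=7964902767/268435456
(2,0): OLD=1874753/32768 → NEW=0, ERR=1874753/32768
(2,1): OLD=100119515/1048576 → NEW=0, ERR=100119515/1048576
(2,2): OLD=2485613649/16777216 → NEW=255, ERR=-1792576431/16777216
(2,3): OLD=14705501705/134217728 → NEW=0, ERR=14705501705/134217728
(2,4): OLD=1228020859803/4294967296 → NEW=255, ERR=132804199323/4294967296
(2,5): OLD=18909506409709/68719476736 → NEW=255, ERR=1386039842029/68719476736
(3,0): OLD=1187521585/16777216 → NEW=0, ERR=1187521585/16777216
(3,1): OLD=17360685149/134217728 → NEW=255, ERR=-16864835491/134217728
(3,2): OLD=76395111271/1073741824 → NEW=0, ERR=76395111271/1073741824
(3,3): OLD=15632731127989/68719476736 → NEW=255, ERR=-1890735439691/68719476736
(3,4): OLD=125484541188885/549755813888 → NEW=255, ERR=-14703191352555/549755813888
Target (3,4): original=220, with diffused error = 125484541188885/549755813888

Answer: 125484541188885/549755813888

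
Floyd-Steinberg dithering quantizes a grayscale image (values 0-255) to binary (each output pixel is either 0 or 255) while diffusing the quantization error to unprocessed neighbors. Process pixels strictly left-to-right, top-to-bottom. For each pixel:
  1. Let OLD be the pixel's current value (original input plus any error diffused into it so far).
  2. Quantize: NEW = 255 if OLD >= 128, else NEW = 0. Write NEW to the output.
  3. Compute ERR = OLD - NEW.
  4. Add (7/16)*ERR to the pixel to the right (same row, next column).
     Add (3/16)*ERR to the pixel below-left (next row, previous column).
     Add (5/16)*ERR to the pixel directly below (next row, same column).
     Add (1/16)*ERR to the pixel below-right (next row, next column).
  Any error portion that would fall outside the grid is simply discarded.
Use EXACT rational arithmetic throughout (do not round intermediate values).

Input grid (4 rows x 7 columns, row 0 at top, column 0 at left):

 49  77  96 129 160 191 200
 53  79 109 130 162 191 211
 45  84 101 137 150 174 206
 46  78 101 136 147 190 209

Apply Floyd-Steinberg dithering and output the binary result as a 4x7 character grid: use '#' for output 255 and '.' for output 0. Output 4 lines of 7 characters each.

(0,0): OLD=49 → NEW=0, ERR=49
(0,1): OLD=1575/16 → NEW=0, ERR=1575/16
(0,2): OLD=35601/256 → NEW=255, ERR=-29679/256
(0,3): OLD=320631/4096 → NEW=0, ERR=320631/4096
(0,4): OLD=12730177/65536 → NEW=255, ERR=-3981503/65536
(0,5): OLD=172407495/1048576 → NEW=255, ERR=-94979385/1048576
(0,6): OLD=2690587505/16777216 → NEW=255, ERR=-1587602575/16777216
(1,0): OLD=22213/256 → NEW=0, ERR=22213/256
(1,1): OLD=264291/2048 → NEW=255, ERR=-257949/2048
(1,2): OLD=2522911/65536 → NEW=0, ERR=2522911/65536
(1,3): OLD=40020851/262144 → NEW=255, ERR=-26825869/262144
(1,4): OLD=1445407801/16777216 → NEW=0, ERR=1445407801/16777216
(1,5): OLD=24004301705/134217728 → NEW=255, ERR=-10221218935/134217728
(1,6): OLD=305909052903/2147483648 → NEW=255, ERR=-241699277337/2147483648
(2,0): OLD=1589233/32768 → NEW=0, ERR=1589233/32768
(2,1): OLD=82313067/1048576 → NEW=0, ERR=82313067/1048576
(2,2): OLD=2018542849/16777216 → NEW=0, ERR=2018542849/16777216
(2,3): OLD=23651633977/134217728 → NEW=255, ERR=-10573886663/134217728
(2,4): OLD=130761575433/1073741824 → NEW=0, ERR=130761575433/1073741824
(2,5): OLD=6451473383811/34359738368 → NEW=255, ERR=-2310259900029/34359738368
(2,6): OLD=75125304126405/549755813888 → NEW=255, ERR=-65062428415035/549755813888
(3,0): OLD=1272968417/16777216 → NEW=0, ERR=1272968417/16777216
(3,1): OLD=21651552845/134217728 → NEW=255, ERR=-12573967795/134217728
(3,2): OLD=94217100215/1073741824 → NEW=0, ERR=94217100215/1073741824
(3,3): OLD=773624478161/4294967296 → NEW=255, ERR=-321592182319/4294967296
(3,4): OLD=74089099815137/549755813888 → NEW=255, ERR=-66098632726303/549755813888
(3,5): OLD=447754547254835/4398046511104 → NEW=0, ERR=447754547254835/4398046511104
(3,6): OLD=14943138960110509/70368744177664 → NEW=255, ERR=-3000890805193811/70368744177664
Row 0: ..#.###
Row 1: .#.#.##
Row 2: ...#.##
Row 3: .#.##.#

Answer: ..#.###
.#.#.##
...#.##
.#.##.#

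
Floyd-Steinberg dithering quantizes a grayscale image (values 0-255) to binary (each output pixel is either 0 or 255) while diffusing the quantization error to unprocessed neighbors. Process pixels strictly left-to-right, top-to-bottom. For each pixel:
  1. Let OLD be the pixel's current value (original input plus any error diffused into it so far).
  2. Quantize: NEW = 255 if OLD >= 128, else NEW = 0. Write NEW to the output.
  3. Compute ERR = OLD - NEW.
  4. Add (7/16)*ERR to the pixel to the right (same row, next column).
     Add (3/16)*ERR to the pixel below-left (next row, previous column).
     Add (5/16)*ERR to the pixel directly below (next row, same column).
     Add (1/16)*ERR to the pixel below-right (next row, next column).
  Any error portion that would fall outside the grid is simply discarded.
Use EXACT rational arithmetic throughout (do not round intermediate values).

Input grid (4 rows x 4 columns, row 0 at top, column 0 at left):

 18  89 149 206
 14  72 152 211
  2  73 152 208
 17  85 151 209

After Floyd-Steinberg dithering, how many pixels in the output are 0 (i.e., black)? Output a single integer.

(0,0): OLD=18 → NEW=0, ERR=18
(0,1): OLD=775/8 → NEW=0, ERR=775/8
(0,2): OLD=24497/128 → NEW=255, ERR=-8143/128
(0,3): OLD=364887/2048 → NEW=255, ERR=-157353/2048
(1,0): OLD=4837/128 → NEW=0, ERR=4837/128
(1,1): OLD=110595/1024 → NEW=0, ERR=110595/1024
(1,2): OLD=5603967/32768 → NEW=255, ERR=-2751873/32768
(1,3): OLD=76688809/524288 → NEW=255, ERR=-57004631/524288
(2,0): OLD=558033/16384 → NEW=0, ERR=558033/16384
(2,1): OLD=56763339/524288 → NEW=0, ERR=56763339/524288
(2,2): OLD=167234087/1048576 → NEW=255, ERR=-100152793/1048576
(2,3): OLD=2130485131/16777216 → NEW=0, ERR=2130485131/16777216
(3,0): OLD=402181633/8388608 → NEW=0, ERR=402181633/8388608
(3,1): OLD=16646891295/134217728 → NEW=0, ERR=16646891295/134217728
(3,2): OLD=442363540321/2147483648 → NEW=255, ERR=-105244789919/2147483648
(3,3): OLD=7602869353255/34359738368 → NEW=255, ERR=-1158863930585/34359738368
Output grid:
  Row 0: ..##  (2 black, running=2)
  Row 1: ..##  (2 black, running=4)
  Row 2: ..#.  (3 black, running=7)
  Row 3: ..##  (2 black, running=9)

Answer: 9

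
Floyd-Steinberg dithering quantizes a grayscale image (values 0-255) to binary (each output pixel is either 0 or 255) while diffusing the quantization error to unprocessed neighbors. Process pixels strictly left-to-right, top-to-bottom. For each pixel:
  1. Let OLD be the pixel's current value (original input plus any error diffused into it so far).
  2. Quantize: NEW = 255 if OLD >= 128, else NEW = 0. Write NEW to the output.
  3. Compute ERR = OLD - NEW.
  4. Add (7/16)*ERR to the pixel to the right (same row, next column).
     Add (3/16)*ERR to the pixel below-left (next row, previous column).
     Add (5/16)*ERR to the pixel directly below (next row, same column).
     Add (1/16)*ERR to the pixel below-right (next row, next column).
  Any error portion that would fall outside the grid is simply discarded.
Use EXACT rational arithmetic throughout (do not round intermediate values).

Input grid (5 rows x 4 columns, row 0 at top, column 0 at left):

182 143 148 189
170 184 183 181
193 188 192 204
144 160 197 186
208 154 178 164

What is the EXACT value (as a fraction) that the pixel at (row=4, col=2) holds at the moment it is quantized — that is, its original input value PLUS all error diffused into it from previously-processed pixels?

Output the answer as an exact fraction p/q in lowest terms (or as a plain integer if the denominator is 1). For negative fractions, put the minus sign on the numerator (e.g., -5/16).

(0,0): OLD=182 → NEW=255, ERR=-73
(0,1): OLD=1777/16 → NEW=0, ERR=1777/16
(0,2): OLD=50327/256 → NEW=255, ERR=-14953/256
(0,3): OLD=669473/4096 → NEW=255, ERR=-375007/4096
(1,0): OLD=43011/256 → NEW=255, ERR=-22269/256
(1,1): OLD=338197/2048 → NEW=255, ERR=-184043/2048
(1,2): OLD=7550137/65536 → NEW=0, ERR=7550137/65536
(1,3): OLD=208814687/1048576 → NEW=255, ERR=-58572193/1048576
(2,0): OLD=4881335/32768 → NEW=255, ERR=-3474505/32768
(2,1): OLD=135991885/1048576 → NEW=255, ERR=-131394995/1048576
(2,2): OLD=329440609/2097152 → NEW=255, ERR=-205333151/2097152
(2,3): OLD=5063654525/33554432 → NEW=255, ERR=-3492725635/33554432
(3,0): OLD=1465813319/16777216 → NEW=0, ERR=1465813319/16777216
(3,1): OLD=35991824409/268435456 → NEW=255, ERR=-32459216871/268435456
(3,2): OLD=370018288615/4294967296 → NEW=0, ERR=370018288615/4294967296
(3,3): OLD=12716083993553/68719476736 → NEW=255, ERR=-4807382574127/68719476736
(4,0): OLD=913240612475/4294967296 → NEW=255, ERR=-181976048005/4294967296
(4,1): OLD=4098766403569/34359738368 → NEW=0, ERR=4098766403569/34359738368
(4,2): OLD=259965555241937/1099511627776 → NEW=255, ERR=-20409909840943/1099511627776
Target (4,2): original=178, with diffused error = 259965555241937/1099511627776

Answer: 259965555241937/1099511627776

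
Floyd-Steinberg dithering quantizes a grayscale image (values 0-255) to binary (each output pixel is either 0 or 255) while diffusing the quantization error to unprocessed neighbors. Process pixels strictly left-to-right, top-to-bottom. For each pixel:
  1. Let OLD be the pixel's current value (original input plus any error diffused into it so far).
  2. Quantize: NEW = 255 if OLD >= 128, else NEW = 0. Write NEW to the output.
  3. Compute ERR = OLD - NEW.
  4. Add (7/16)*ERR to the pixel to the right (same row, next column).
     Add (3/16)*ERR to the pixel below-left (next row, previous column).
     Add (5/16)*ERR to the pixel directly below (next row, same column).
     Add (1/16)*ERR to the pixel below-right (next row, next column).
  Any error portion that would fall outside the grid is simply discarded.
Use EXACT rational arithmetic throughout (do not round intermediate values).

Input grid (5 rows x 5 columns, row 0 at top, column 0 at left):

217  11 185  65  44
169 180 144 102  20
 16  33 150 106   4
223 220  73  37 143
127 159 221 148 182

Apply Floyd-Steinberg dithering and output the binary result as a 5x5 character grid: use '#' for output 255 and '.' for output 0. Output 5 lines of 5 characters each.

(0,0): OLD=217 → NEW=255, ERR=-38
(0,1): OLD=-45/8 → NEW=0, ERR=-45/8
(0,2): OLD=23365/128 → NEW=255, ERR=-9275/128
(0,3): OLD=68195/2048 → NEW=0, ERR=68195/2048
(0,4): OLD=1919157/32768 → NEW=0, ERR=1919157/32768
(1,0): OLD=19977/128 → NEW=255, ERR=-12663/128
(1,1): OLD=121855/1024 → NEW=0, ERR=121855/1024
(1,2): OLD=5875627/32768 → NEW=255, ERR=-2480213/32768
(1,3): OLD=11238639/131072 → NEW=0, ERR=11238639/131072
(1,4): OLD=163361133/2097152 → NEW=0, ERR=163361133/2097152
(2,0): OLD=121189/16384 → NEW=0, ERR=121189/16384
(2,1): OLD=27812583/524288 → NEW=0, ERR=27812583/524288
(2,2): OLD=1451815669/8388608 → NEW=255, ERR=-687279371/8388608
(2,3): OLD=14337887119/134217728 → NEW=0, ERR=14337887119/134217728
(2,4): OLD=172739073321/2147483648 → NEW=0, ERR=172739073321/2147483648
(3,0): OLD=1973487573/8388608 → NEW=255, ERR=-165607467/8388608
(3,1): OLD=14296932593/67108864 → NEW=255, ERR=-2815827727/67108864
(3,2): OLD=112496051051/2147483648 → NEW=0, ERR=112496051051/2147483648
(3,3): OLD=443510918435/4294967296 → NEW=0, ERR=443510918435/4294967296
(3,4): OLD=15117664723311/68719476736 → NEW=255, ERR=-2405801844369/68719476736
(4,0): OLD=121293429787/1073741824 → NEW=0, ERR=121293429787/1073741824
(4,1): OLD=7005866622811/34359738368 → NEW=255, ERR=-1755866661029/34359738368
(4,2): OLD=127407210572341/549755813888 → NEW=255, ERR=-12780521969099/549755813888
(4,3): OLD=1467264846105691/8796093022208 → NEW=255, ERR=-775738874557349/8796093022208
(4,4): OLD=19552647939326973/140737488355328 → NEW=255, ERR=-16335411591281667/140737488355328
Row 0: #.#..
Row 1: #.#..
Row 2: ..#..
Row 3: ##..#
Row 4: .####

Answer: #.#..
#.#..
..#..
##..#
.####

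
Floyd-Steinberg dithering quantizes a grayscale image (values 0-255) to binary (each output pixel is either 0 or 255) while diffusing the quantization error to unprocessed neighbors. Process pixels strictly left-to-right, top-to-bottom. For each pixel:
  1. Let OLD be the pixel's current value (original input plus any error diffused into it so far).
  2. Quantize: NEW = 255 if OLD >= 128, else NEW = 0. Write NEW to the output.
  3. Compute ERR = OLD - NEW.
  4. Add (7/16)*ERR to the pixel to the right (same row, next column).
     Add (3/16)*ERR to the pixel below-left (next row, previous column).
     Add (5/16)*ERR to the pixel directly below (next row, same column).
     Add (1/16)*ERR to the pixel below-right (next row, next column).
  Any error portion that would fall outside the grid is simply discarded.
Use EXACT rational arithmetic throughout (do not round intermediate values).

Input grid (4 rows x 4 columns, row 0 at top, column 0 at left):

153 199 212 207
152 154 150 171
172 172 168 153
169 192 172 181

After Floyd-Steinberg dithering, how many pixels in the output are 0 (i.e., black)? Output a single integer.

(0,0): OLD=153 → NEW=255, ERR=-102
(0,1): OLD=1235/8 → NEW=255, ERR=-805/8
(0,2): OLD=21501/128 → NEW=255, ERR=-11139/128
(0,3): OLD=345963/2048 → NEW=255, ERR=-176277/2048
(1,0): OLD=12961/128 → NEW=0, ERR=12961/128
(1,1): OLD=147623/1024 → NEW=255, ERR=-113497/1024
(1,2): OLD=1700211/32768 → NEW=0, ERR=1700211/32768
(1,3): OLD=84600981/524288 → NEW=255, ERR=-49092459/524288
(2,0): OLD=2995997/16384 → NEW=255, ERR=-1181923/16384
(2,1): OLD=63889743/524288 → NEW=0, ERR=63889743/524288
(2,2): OLD=223392923/1048576 → NEW=255, ERR=-43993957/1048576
(2,3): OLD=1822438511/16777216 → NEW=0, ERR=1822438511/16777216
(3,0): OLD=1420236301/8388608 → NEW=255, ERR=-718858739/8388608
(3,1): OLD=24187972499/134217728 → NEW=255, ERR=-10037548141/134217728
(3,2): OLD=331042516461/2147483648 → NEW=255, ERR=-216565813779/2147483648
(3,3): OLD=5779412971259/34359738368 → NEW=255, ERR=-2982320312581/34359738368
Output grid:
  Row 0: ####  (0 black, running=0)
  Row 1: .#.#  (2 black, running=2)
  Row 2: #.#.  (2 black, running=4)
  Row 3: ####  (0 black, running=4)

Answer: 4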